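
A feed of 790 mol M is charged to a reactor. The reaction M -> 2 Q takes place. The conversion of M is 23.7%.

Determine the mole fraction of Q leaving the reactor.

0.383

M reacted = 0.237 × 790 = 187.2 mol; ν_M = −1, so ξ = 187.2/1 = 187.2 mol.
Outlet amounts (n = n₀ + ν ξ):
  M: 790 − 1(187.2) = 602.8
  Q: 0 + 2(187.2) = 374.5
Total out = 977.2 mol; y_Q = 374.5 / 977.2 = 0.3832.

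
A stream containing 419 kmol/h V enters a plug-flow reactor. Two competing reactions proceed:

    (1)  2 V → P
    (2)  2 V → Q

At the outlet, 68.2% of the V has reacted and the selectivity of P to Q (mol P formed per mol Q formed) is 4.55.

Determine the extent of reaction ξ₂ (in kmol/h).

Conversion of V: V consumed = 0.682 × 419 = 285.8 kmol/h = 2ξ₁ + 2ξ₂.
Selectivity: 1ξ₁ / (1ξ₂) = 4.55 → ξ₁ = 4.55 ξ₂.
Substitute: (2·4.55 + 2) ξ₂ = 285.8 → ξ₂ = 25.74 kmol/h, ξ₁ = 117.1 kmol/h.
Outlet amounts (n = n₀ + Σ ν·ξ):
  V: 419 − 2(117.1) − 2(25.74) = 133.2
  P: 0 + 1(117.1) = 117.1
  Q: 0 + 1(25.74) = 25.74

ξ₂ = 25.7 kmol/h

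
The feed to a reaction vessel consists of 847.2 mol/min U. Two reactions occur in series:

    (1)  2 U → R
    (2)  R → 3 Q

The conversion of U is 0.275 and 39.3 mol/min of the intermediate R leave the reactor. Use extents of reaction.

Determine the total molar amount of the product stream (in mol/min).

885 mol/min

Conversion of U: U consumed = 2ξ₁ = 0.275 × 847.2 → ξ₁ = 116.5 mol/min.
R balance: n_R = 0 + 1ξ₁ − 1ξ₂ = 39.3 → ξ₂ = (1·116.5 − 39.3)/1 = 77.19 mol/min.
Outlet amounts (n = n₀ + Σ ν·ξ):
  U: 847.2 − 2(116.5) = 614.2
  R: 0 + 1(116.5) − 1(77.19) = 39.3
  Q: 0 + 3(77.19) = 231.6
Total out = 614.2 + 39.3 + 231.6 = 885.1 mol/min.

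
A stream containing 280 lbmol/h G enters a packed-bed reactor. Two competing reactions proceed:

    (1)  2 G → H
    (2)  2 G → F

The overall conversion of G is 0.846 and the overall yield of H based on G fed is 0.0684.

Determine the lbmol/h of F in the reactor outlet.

99.3 lbmol/h

Yield of H: 1ξ₁ / 280 = 0.0684 → ξ₁ = 19.15 lbmol/h.
Conversion of G: 2ξ₁ + 2ξ₂ = 0.846 × 280 = 236.9 → ξ₂ = 99.29 lbmol/h.
Outlet amounts (n = n₀ + Σ ν·ξ):
  G: 280 − 2(19.15) − 2(99.29) = 43.12
  H: 0 + 1(19.15) = 19.15
  F: 0 + 1(99.29) = 99.29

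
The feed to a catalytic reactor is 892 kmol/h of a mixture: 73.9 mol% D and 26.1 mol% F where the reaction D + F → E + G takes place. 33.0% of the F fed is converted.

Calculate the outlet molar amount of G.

76.8 kmol/h

F reacted = 0.33 × 232.8 = 76.83 kmol/h; ν_F = −1, so ξ = 76.83/1 = 76.83 kmol/h.
Outlet amounts (n = n₀ + ν ξ):
  D: 659.2 − 1(76.83) = 582.4
  F: 232.8 − 1(76.83) = 156
  E: 0 + 1(76.83) = 76.83
  G: 0 + 1(76.83) = 76.83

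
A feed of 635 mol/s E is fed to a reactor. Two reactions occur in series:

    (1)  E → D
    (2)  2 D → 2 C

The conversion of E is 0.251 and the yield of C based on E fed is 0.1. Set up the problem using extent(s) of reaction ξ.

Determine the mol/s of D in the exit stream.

Conversion of E: E consumed = 1ξ₁ = 0.251 × 635 → ξ₁ = 159.4 mol/s.
Yield of C: 2ξ₂ / 635 = 0.1 → ξ₂ = 31.75 mol/s.
Outlet amounts (n = n₀ + Σ ν·ξ):
  E: 635 − 1(159.4) = 475.6
  D: 0 + 1(159.4) − 2(31.75) = 95.88
  C: 0 + 2(31.75) = 63.5

95.9 mol/s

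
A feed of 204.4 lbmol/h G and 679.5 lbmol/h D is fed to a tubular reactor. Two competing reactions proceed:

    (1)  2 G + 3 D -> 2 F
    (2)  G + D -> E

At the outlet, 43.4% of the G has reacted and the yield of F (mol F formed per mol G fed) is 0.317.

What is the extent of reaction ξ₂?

Yield of F: 2ξ₁ / 204.4 = 0.317 → ξ₁ = 32.4 lbmol/h.
Conversion of G: 2ξ₁ + 1ξ₂ = 0.434 × 204.4 = 88.71 → ξ₂ = 23.91 lbmol/h.
Outlet amounts (n = n₀ + Σ ν·ξ):
  G: 204.4 − 2(32.4) − 1(23.91) = 115.7
  D: 679.5 − 3(32.4) − 1(23.91) = 558.4
  F: 0 + 2(32.4) = 64.79
  E: 0 + 1(23.91) = 23.91

ξ₂ = 23.9 lbmol/h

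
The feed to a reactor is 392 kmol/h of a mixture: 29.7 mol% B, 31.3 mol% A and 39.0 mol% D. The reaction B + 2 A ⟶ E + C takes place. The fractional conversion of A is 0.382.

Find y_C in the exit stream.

0.0636

A reacted = 0.382 × 122.7 = 46.87 kmol/h; ν_A = −2, so ξ = 46.87/2 = 23.43 kmol/h.
Outlet amounts (n = n₀ + ν ξ):
  B: 116.4 − 1(23.43) = 92.99
  A: 122.7 − 2(23.43) = 75.83
  E: 0 + 1(23.43) = 23.43
  C: 0 + 1(23.43) = 23.43
  D: 152.9 (inert)
Total out = 368.6 kmol/h; y_C = 23.43 / 368.6 = 0.06358.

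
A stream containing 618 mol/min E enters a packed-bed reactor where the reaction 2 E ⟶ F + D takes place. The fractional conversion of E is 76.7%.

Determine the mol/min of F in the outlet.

237 mol/min

E reacted = 0.767 × 618 = 474 mol/min; ν_E = −2, so ξ = 474/2 = 237 mol/min.
Outlet amounts (n = n₀ + ν ξ):
  E: 618 − 2(237) = 144
  F: 0 + 1(237) = 237
  D: 0 + 1(237) = 237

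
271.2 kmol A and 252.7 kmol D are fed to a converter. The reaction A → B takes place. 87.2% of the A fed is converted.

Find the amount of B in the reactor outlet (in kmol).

A reacted = 0.872 × 271.2 = 236.5 kmol; ν_A = −1, so ξ = 236.5/1 = 236.5 kmol.
Outlet amounts (n = n₀ + ν ξ):
  A: 271.2 − 1(236.5) = 34.71
  B: 0 + 1(236.5) = 236.5
  D: 252.7 (inert)

236 kmol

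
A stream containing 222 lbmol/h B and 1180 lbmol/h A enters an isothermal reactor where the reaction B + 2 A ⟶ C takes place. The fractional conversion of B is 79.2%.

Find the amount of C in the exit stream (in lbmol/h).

B reacted = 0.792 × 222 = 175.8 lbmol/h; ν_B = −1, so ξ = 175.8/1 = 175.8 lbmol/h.
Outlet amounts (n = n₀ + ν ξ):
  B: 222 − 1(175.8) = 46.18
  A: 1180 − 2(175.8) = 828.4
  C: 0 + 1(175.8) = 175.8

176 lbmol/h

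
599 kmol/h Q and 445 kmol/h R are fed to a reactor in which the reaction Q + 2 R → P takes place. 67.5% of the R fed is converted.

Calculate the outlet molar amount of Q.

449 kmol/h

R reacted = 0.675 × 445 = 300.4 kmol/h; ν_R = −2, so ξ = 300.4/2 = 150.2 kmol/h.
Outlet amounts (n = n₀ + ν ξ):
  Q: 599 − 1(150.2) = 448.8
  R: 445 − 2(150.2) = 144.6
  P: 0 + 1(150.2) = 150.2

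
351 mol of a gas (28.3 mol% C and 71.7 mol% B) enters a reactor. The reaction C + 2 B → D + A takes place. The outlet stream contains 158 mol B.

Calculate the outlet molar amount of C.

52.5 mol

For B: n = n₀ − 2ξ → 158 = 251.7 − 2ξ, giving ξ = 46.83 mol.
Outlet amounts (n = n₀ + ν ξ):
  C: 99.33 − 1(46.83) = 52.5
  B: 251.7 − 2(46.83) = 158
  D: 0 + 1(46.83) = 46.83
  A: 0 + 1(46.83) = 46.83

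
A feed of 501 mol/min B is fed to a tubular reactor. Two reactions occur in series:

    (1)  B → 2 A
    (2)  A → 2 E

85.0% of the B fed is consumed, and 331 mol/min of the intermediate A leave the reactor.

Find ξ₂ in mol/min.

ξ₂ = 521 mol/min

Conversion of B: B consumed = 1ξ₁ = 0.85 × 501 → ξ₁ = 425.8 mol/min.
A balance: n_A = 0 + 2ξ₁ − 1ξ₂ = 331 → ξ₂ = (2·425.8 − 331)/1 = 520.7 mol/min.
Outlet amounts (n = n₀ + Σ ν·ξ):
  B: 501 − 1(425.8) = 75.15
  A: 0 + 2(425.8) − 1(520.7) = 331
  E: 0 + 2(520.7) = 1041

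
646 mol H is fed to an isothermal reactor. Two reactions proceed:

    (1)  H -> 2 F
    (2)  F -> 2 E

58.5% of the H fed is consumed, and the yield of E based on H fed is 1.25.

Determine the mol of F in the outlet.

352 mol

Conversion of H: H consumed = 1ξ₁ = 0.585 × 646 → ξ₁ = 377.9 mol.
Yield of E: 2ξ₂ / 646 = 1.25 → ξ₂ = 403.8 mol.
Outlet amounts (n = n₀ + Σ ν·ξ):
  H: 646 − 1(377.9) = 268.1
  F: 0 + 2(377.9) − 1(403.8) = 352.1
  E: 0 + 2(403.8) = 807.5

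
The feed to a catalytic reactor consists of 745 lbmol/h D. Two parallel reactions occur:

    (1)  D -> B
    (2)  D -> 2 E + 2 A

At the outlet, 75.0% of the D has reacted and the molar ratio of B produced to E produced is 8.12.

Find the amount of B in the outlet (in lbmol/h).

Conversion of D: D consumed = 0.75 × 745 = 558.8 lbmol/h = 1ξ₁ + 1ξ₂.
Selectivity: 1ξ₁ / (2ξ₂) = 8.12 → ξ₁ = 16.24 ξ₂.
Substitute: (1·16.24 + 1) ξ₂ = 558.8 → ξ₂ = 32.41 lbmol/h, ξ₁ = 526.3 lbmol/h.
Outlet amounts (n = n₀ + Σ ν·ξ):
  D: 745 − 1(526.3) − 1(32.41) = 186.2
  B: 0 + 1(526.3) = 526.3
  E: 0 + 2(32.41) = 64.82
  A: 0 + 2(32.41) = 64.82

526 lbmol/h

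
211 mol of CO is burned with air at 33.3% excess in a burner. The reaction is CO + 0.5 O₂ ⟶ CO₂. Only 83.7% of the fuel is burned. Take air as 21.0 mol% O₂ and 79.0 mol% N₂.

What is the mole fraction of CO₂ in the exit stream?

0.223

Stoichiometric O₂ = 0.5 × 211 = 105.5 mol; O₂ fed = 105.5 × 1.333 = 140.6 mol.
N₂ fed = 140.6 × 79/21 = 529 mol.
Fuel reacted = 0.837 × 211 → ξ = 176.6 mol.
Outlet (n = n₀ + ν ξ):
  CO: 211 − 1(176.6) = 34.39
  O₂: 140.6 − 0.5(176.6) = 52.33
  N₂: 529 (inert)
  CO₂: 0 + 1(176.6) = 176.6
Total out = 792.4 mol; y_CO₂ = 176.6 / 792.4 = 0.2229.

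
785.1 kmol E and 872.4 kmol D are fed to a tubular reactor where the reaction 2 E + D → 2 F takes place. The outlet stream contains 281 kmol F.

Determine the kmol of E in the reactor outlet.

504 kmol

For F: n = n₀ + 2ξ → 281 = 0 + 2ξ, giving ξ = 140.5 kmol.
Outlet amounts (n = n₀ + ν ξ):
  E: 785.1 − 2(140.5) = 504.1
  D: 872.4 − 1(140.5) = 731.9
  F: 0 + 2(140.5) = 281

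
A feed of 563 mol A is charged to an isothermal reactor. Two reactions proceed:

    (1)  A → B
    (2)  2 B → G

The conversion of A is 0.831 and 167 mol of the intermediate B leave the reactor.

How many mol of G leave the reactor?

150 mol

Conversion of A: A consumed = 1ξ₁ = 0.831 × 563 → ξ₁ = 467.9 mol.
B balance: n_B = 0 + 1ξ₁ − 2ξ₂ = 167 → ξ₂ = (1·467.9 − 167)/2 = 150.4 mol.
Outlet amounts (n = n₀ + Σ ν·ξ):
  A: 563 − 1(467.9) = 95.15
  B: 0 + 1(467.9) − 2(150.4) = 167
  G: 0 + 1(150.4) = 150.4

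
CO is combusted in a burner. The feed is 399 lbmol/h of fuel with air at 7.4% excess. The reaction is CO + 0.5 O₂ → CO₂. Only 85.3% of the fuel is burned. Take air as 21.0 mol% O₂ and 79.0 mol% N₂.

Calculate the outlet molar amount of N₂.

806 lbmol/h

Stoichiometric O₂ = 0.5 × 399 = 199.5 lbmol/h; O₂ fed = 199.5 × 1.074 = 214.3 lbmol/h.
N₂ fed = 214.3 × 79/21 = 806 lbmol/h.
Fuel reacted = 0.853 × 399 → ξ = 340.3 lbmol/h.
Outlet (n = n₀ + ν ξ):
  CO: 399 − 1(340.3) = 58.65
  O₂: 214.3 − 0.5(340.3) = 44.09
  N₂: 806 (inert)
  CO₂: 0 + 1(340.3) = 340.3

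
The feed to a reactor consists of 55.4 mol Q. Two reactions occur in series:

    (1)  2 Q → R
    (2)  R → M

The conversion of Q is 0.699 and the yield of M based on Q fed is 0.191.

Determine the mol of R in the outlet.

Conversion of Q: Q consumed = 2ξ₁ = 0.699 × 55.4 → ξ₁ = 19.36 mol.
Yield of M: 1ξ₂ / 55.4 = 0.191 → ξ₂ = 10.58 mol.
Outlet amounts (n = n₀ + Σ ν·ξ):
  Q: 55.4 − 2(19.36) = 16.68
  R: 0 + 1(19.36) − 1(10.58) = 8.781
  M: 0 + 1(10.58) = 10.58

8.78 mol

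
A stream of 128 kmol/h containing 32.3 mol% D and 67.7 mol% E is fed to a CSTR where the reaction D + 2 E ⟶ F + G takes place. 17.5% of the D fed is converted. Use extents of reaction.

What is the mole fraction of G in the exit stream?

D reacted = 0.175 × 41.34 = 7.235 kmol/h; ν_D = −1, so ξ = 7.235/1 = 7.235 kmol/h.
Outlet amounts (n = n₀ + ν ξ):
  D: 41.34 − 1(7.235) = 34.11
  E: 86.66 − 2(7.235) = 72.19
  F: 0 + 1(7.235) = 7.235
  G: 0 + 1(7.235) = 7.235
Total out = 120.8 kmol/h; y_G = 7.235 / 120.8 = 0.05991.

0.0599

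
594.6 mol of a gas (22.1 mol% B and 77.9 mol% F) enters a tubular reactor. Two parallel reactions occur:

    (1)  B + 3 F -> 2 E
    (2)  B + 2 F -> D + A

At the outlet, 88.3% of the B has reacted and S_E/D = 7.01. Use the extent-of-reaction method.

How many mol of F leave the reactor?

Conversion of B: B consumed = 0.883 × 131.4 = 116 mol = 1ξ₁ + 1ξ₂.
Selectivity: 2ξ₁ / (1ξ₂) = 7.01 → ξ₁ = 3.505 ξ₂.
Substitute: (1·3.505 + 1) ξ₂ = 116 → ξ₂ = 25.76 mol, ξ₁ = 90.28 mol.
Outlet amounts (n = n₀ + Σ ν·ξ):
  B: 131.4 − 1(90.28) − 1(25.76) = 15.37
  F: 463.2 − 3(90.28) − 2(25.76) = 140.9
  E: 0 + 2(90.28) = 180.6
  D: 0 + 1(25.76) = 25.76
  A: 0 + 1(25.76) = 25.76

141 mol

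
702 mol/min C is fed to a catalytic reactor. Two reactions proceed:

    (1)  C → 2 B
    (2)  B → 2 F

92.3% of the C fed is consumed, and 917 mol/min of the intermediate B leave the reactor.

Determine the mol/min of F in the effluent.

758 mol/min

Conversion of C: C consumed = 1ξ₁ = 0.923 × 702 → ξ₁ = 647.9 mol/min.
B balance: n_B = 0 + 2ξ₁ − 1ξ₂ = 917 → ξ₂ = (2·647.9 − 917)/1 = 378.9 mol/min.
Outlet amounts (n = n₀ + Σ ν·ξ):
  C: 702 − 1(647.9) = 54.05
  B: 0 + 2(647.9) − 1(378.9) = 917
  F: 0 + 2(378.9) = 757.8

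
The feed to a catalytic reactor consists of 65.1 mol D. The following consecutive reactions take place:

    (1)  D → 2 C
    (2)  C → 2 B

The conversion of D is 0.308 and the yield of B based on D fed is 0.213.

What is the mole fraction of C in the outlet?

0.36

Conversion of D: D consumed = 1ξ₁ = 0.308 × 65.1 → ξ₁ = 20.05 mol.
Yield of B: 2ξ₂ / 65.1 = 0.213 → ξ₂ = 6.933 mol.
Outlet amounts (n = n₀ + Σ ν·ξ):
  D: 65.1 − 1(20.05) = 45.05
  C: 0 + 2(20.05) − 1(6.933) = 33.17
  B: 0 + 2(6.933) = 13.87
Total out = 92.08 mol; y_C = 33.17 / 92.08 = 0.3602.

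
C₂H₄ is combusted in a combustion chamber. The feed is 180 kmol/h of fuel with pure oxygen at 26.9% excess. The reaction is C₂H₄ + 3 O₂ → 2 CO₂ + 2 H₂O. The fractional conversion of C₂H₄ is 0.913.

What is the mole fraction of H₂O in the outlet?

0.38

Stoichiometric O₂ = 3 × 180 = 540 kmol/h; O₂ fed = 540 × 1.269 = 685.3 kmol/h.
Fuel reacted = 0.913 × 180 → ξ = 164.3 kmol/h.
Outlet (n = n₀ + ν ξ):
  C₂H₄: 180 − 1(164.3) = 15.66
  O₂: 685.3 − 3(164.3) = 192.2
  CO₂: 0 + 2(164.3) = 328.7
  H₂O: 0 + 2(164.3) = 328.7
Total out = 865.3 kmol/h; y_H₂O = 328.7 / 865.3 = 0.3799.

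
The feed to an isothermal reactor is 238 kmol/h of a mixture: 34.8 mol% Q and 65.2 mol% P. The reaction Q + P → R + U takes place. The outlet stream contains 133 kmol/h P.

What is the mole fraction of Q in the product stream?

0.255

For P: n = n₀ − 1ξ → 133 = 155.2 − 1ξ, giving ξ = 22.18 kmol/h.
Outlet amounts (n = n₀ + ν ξ):
  Q: 82.82 − 1(22.18) = 60.65
  P: 155.2 − 1(22.18) = 133
  R: 0 + 1(22.18) = 22.18
  U: 0 + 1(22.18) = 22.18
Total out = 238 kmol/h; y_Q = 60.65 / 238 = 0.2548.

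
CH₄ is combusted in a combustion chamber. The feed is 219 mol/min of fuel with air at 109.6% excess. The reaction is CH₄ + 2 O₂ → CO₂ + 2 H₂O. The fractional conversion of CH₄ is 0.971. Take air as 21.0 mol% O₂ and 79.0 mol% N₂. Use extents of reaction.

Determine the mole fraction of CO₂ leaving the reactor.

Stoichiometric O₂ = 2 × 219 = 438 mol/min; O₂ fed = 438 × 2.096 = 918 mol/min.
N₂ fed = 918 × 79/21 = 3454 mol/min.
Fuel reacted = 0.971 × 219 → ξ = 212.6 mol/min.
Outlet (n = n₀ + ν ξ):
  CH₄: 219 − 1(212.6) = 6.351
  O₂: 918 − 2(212.6) = 492.8
  N₂: 3454 (inert)
  CO₂: 0 + 1(212.6) = 212.6
  H₂O: 0 + 2(212.6) = 425.3
Total out = 4591 mol/min; y_CO₂ = 212.6 / 4591 = 0.04632.

0.0463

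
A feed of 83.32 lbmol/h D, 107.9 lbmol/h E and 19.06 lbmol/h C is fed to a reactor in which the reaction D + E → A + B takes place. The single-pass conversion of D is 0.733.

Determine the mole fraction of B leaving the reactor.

D reacted = 0.733 × 83.32 = 61.07 lbmol/h; ν_D = −1, so ξ = 61.07/1 = 61.07 lbmol/h.
Outlet amounts (n = n₀ + ν ξ):
  D: 83.32 − 1(61.07) = 22.25
  E: 107.9 − 1(61.07) = 46.83
  A: 0 + 1(61.07) = 61.07
  B: 0 + 1(61.07) = 61.07
  C: 19.06 (inert)
Total out = 210.3 lbmol/h; y_B = 61.07 / 210.3 = 0.2904.

0.29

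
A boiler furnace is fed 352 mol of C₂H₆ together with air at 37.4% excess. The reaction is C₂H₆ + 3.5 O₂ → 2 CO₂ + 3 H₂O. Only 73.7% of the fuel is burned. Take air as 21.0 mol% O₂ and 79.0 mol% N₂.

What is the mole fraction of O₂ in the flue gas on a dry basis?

Stoichiometric O₂ = 3.5 × 352 = 1232 mol; O₂ fed = 1232 × 1.374 = 1693 mol.
N₂ fed = 1693 × 79/21 = 6368 mol.
Fuel reacted = 0.737 × 352 → ξ = 259.4 mol.
Outlet (n = n₀ + ν ξ):
  C₂H₆: 352 − 1(259.4) = 92.58
  O₂: 1693 − 3.5(259.4) = 784.8
  N₂: 6368 (inert)
  CO₂: 0 + 2(259.4) = 518.8
  H₂O: 0 + 3(259.4) = 778.3
Dry total = 7764 mol; y_O₂ (dry) = 784.8 / 7764 = 0.1011.

0.101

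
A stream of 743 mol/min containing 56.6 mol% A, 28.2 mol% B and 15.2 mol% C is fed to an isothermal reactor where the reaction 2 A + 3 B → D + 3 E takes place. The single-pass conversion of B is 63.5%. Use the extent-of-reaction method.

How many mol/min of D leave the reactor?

44.3 mol/min

B reacted = 0.635 × 209.5 = 133 mol/min; ν_B = −3, so ξ = 133/3 = 44.35 mol/min.
Outlet amounts (n = n₀ + ν ξ):
  A: 420.5 − 2(44.35) = 331.8
  B: 209.5 − 3(44.35) = 76.48
  D: 0 + 1(44.35) = 44.35
  E: 0 + 3(44.35) = 133
  C: 112.9 (inert)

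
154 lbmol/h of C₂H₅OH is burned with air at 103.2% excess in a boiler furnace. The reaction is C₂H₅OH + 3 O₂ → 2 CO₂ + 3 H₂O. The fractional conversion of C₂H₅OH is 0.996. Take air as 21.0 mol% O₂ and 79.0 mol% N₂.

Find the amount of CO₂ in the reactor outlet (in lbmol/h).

307 lbmol/h

Stoichiometric O₂ = 3 × 154 = 462 lbmol/h; O₂ fed = 462 × 2.032 = 938.8 lbmol/h.
N₂ fed = 938.8 × 79/21 = 3532 lbmol/h.
Fuel reacted = 0.996 × 154 → ξ = 153.4 lbmol/h.
Outlet (n = n₀ + ν ξ):
  C₂H₅OH: 154 − 1(153.4) = 0.616
  O₂: 938.8 − 3(153.4) = 478.6
  N₂: 3532 (inert)
  CO₂: 0 + 2(153.4) = 306.8
  H₂O: 0 + 3(153.4) = 460.2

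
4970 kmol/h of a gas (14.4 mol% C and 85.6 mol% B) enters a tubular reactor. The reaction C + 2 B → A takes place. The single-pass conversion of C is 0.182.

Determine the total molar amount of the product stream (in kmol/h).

C reacted = 0.182 × 715.7 = 130.3 kmol/h; ν_C = −1, so ξ = 130.3/1 = 130.3 kmol/h.
Outlet amounts (n = n₀ + ν ξ):
  C: 715.7 − 1(130.3) = 585.4
  B: 4254 − 2(130.3) = 3994
  A: 0 + 1(130.3) = 130.3
Total out = 585.4 + 3994 + 130.3 = 4709 kmol/h.

4710 kmol/h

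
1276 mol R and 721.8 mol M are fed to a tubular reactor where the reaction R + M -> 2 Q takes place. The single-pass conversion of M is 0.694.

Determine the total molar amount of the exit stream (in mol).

M reacted = 0.694 × 721.8 = 500.9 mol; ν_M = −1, so ξ = 500.9/1 = 500.9 mol.
Outlet amounts (n = n₀ + ν ξ):
  R: 1276 − 1(500.9) = 775.1
  M: 721.8 − 1(500.9) = 220.9
  Q: 0 + 2(500.9) = 1002
Total out = 775.1 + 220.9 + 1002 = 1998 mol.

2000 mol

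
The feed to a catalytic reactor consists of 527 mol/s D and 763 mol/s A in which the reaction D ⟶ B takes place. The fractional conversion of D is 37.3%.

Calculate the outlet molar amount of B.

D reacted = 0.373 × 527 = 196.6 mol/s; ν_D = −1, so ξ = 196.6/1 = 196.6 mol/s.
Outlet amounts (n = n₀ + ν ξ):
  D: 527 − 1(196.6) = 330.4
  B: 0 + 1(196.6) = 196.6
  A: 763 (inert)

197 mol/s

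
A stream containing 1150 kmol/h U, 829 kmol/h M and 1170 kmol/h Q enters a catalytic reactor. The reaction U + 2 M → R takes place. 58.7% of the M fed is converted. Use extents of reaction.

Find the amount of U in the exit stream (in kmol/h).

M reacted = 0.587 × 829 = 486.6 kmol/h; ν_M = −2, so ξ = 486.6/2 = 243.3 kmol/h.
Outlet amounts (n = n₀ + ν ξ):
  U: 1150 − 1(243.3) = 906.7
  M: 829 − 2(243.3) = 342.4
  R: 0 + 1(243.3) = 243.3
  Q: 1170 (inert)

907 kmol/h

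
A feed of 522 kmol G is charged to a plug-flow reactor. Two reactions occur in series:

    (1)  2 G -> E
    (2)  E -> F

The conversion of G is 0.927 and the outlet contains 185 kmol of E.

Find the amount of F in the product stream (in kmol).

Conversion of G: G consumed = 2ξ₁ = 0.927 × 522 → ξ₁ = 241.9 kmol.
E balance: n_E = 0 + 1ξ₁ − 1ξ₂ = 185 → ξ₂ = (1·241.9 − 185)/1 = 56.95 kmol.
Outlet amounts (n = n₀ + Σ ν·ξ):
  G: 522 − 2(241.9) = 38.11
  E: 0 + 1(241.9) − 1(56.95) = 185
  F: 0 + 1(56.95) = 56.95

56.9 kmol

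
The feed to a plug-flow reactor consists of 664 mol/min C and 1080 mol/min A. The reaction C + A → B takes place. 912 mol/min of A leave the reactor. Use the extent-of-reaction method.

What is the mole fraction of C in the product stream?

For A: n = n₀ − 1ξ → 912 = 1080 − 1ξ, giving ξ = 168 mol/min.
Outlet amounts (n = n₀ + ν ξ):
  C: 664 − 1(168) = 496
  A: 1080 − 1(168) = 912
  B: 0 + 1(168) = 168
Total out = 1576 mol/min; y_C = 496 / 1576 = 0.3147.

0.315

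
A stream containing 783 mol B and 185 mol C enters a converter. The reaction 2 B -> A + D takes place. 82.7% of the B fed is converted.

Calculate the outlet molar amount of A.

B reacted = 0.827 × 783 = 647.5 mol; ν_B = −2, so ξ = 647.5/2 = 323.8 mol.
Outlet amounts (n = n₀ + ν ξ):
  B: 783 − 2(323.8) = 135.5
  A: 0 + 1(323.8) = 323.8
  D: 0 + 1(323.8) = 323.8
  C: 185 (inert)

324 mol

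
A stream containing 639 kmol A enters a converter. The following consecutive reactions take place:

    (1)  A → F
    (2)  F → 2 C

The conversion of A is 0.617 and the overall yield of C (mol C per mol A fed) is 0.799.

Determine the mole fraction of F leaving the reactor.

Conversion of A: A consumed = 1ξ₁ = 0.617 × 639 → ξ₁ = 394.3 kmol.
Yield of C: 2ξ₂ / 639 = 0.799 → ξ₂ = 255.3 kmol.
Outlet amounts (n = n₀ + Σ ν·ξ):
  A: 639 − 1(394.3) = 244.7
  F: 0 + 1(394.3) − 1(255.3) = 139
  C: 0 + 2(255.3) = 510.6
Total out = 894.3 kmol; y_F = 139 / 894.3 = 0.1554.

0.155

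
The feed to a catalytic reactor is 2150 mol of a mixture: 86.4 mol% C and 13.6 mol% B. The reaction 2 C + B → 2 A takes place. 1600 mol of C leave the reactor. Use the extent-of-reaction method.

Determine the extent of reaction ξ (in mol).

ξ = 129 mol

For C: n = n₀ − 2ξ → 1600 = 1858 − 2ξ, giving ξ = 128.8 mol.
Outlet amounts (n = n₀ + ν ξ):
  C: 1858 − 2(128.8) = 1600
  B: 292.4 − 1(128.8) = 163.6
  A: 0 + 2(128.8) = 257.6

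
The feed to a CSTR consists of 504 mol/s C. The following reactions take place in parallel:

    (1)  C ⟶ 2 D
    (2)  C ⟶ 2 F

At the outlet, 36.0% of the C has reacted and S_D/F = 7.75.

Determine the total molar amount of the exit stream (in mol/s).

685 mol/s

Conversion of C: C consumed = 0.36 × 504 = 181.4 mol/s = 1ξ₁ + 1ξ₂.
Selectivity: 2ξ₁ / (2ξ₂) = 7.75 → ξ₁ = 7.75 ξ₂.
Substitute: (1·7.75 + 1) ξ₂ = 181.4 → ξ₂ = 20.74 mol/s, ξ₁ = 160.7 mol/s.
Outlet amounts (n = n₀ + Σ ν·ξ):
  C: 504 − 1(160.7) − 1(20.74) = 322.6
  D: 0 + 2(160.7) = 321.4
  F: 0 + 2(20.74) = 41.47
Total out = 322.6 + 321.4 + 41.47 = 685.4 mol/s.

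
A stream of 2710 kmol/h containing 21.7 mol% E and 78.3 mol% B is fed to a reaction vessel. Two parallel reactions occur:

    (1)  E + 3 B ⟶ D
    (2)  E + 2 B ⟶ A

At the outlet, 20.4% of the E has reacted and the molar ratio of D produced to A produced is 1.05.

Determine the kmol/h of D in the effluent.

Conversion of E: E consumed = 0.204 × 588.1 = 120 kmol/h = 1ξ₁ + 1ξ₂.
Selectivity: 1ξ₁ / (1ξ₂) = 1.05 → ξ₁ = 1.05 ξ₂.
Substitute: (1·1.05 + 1) ξ₂ = 120 → ξ₂ = 58.52 kmol/h, ξ₁ = 61.45 kmol/h.
Outlet amounts (n = n₀ + Σ ν·ξ):
  E: 588.1 − 1(61.45) − 1(58.52) = 468.1
  B: 2122 − 3(61.45) − 2(58.52) = 1821
  D: 0 + 1(61.45) = 61.45
  A: 0 + 1(58.52) = 58.52

61.4 kmol/h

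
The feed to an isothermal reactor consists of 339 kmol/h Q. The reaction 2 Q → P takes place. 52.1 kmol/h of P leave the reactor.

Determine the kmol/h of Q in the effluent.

235 kmol/h

For P: n = n₀ + 1ξ → 52.1 = 0 + 1ξ, giving ξ = 52.1 kmol/h.
Outlet amounts (n = n₀ + ν ξ):
  Q: 339 − 2(52.1) = 234.8
  P: 0 + 1(52.1) = 52.1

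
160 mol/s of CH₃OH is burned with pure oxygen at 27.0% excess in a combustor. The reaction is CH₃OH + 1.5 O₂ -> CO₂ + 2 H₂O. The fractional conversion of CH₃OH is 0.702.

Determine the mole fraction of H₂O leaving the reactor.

Stoichiometric O₂ = 1.5 × 160 = 240 mol/s; O₂ fed = 240 × 1.270 = 304.8 mol/s.
Fuel reacted = 0.702 × 160 → ξ = 112.3 mol/s.
Outlet (n = n₀ + ν ξ):
  CH₃OH: 160 − 1(112.3) = 47.68
  O₂: 304.8 − 1.5(112.3) = 136.3
  CO₂: 0 + 1(112.3) = 112.3
  H₂O: 0 + 2(112.3) = 224.6
Total out = 521 mol/s; y_H₂O = 224.6 / 521 = 0.4312.

0.431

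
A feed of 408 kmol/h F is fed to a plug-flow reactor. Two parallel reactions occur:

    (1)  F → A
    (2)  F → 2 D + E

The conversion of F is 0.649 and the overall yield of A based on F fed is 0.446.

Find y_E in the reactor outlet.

0.144

Yield of A: 1ξ₁ / 408 = 0.446 → ξ₁ = 182 kmol/h.
Conversion of F: 1ξ₁ + 1ξ₂ = 0.649 × 408 = 264.8 → ξ₂ = 82.82 kmol/h.
Outlet amounts (n = n₀ + Σ ν·ξ):
  F: 408 − 1(182) − 1(82.82) = 143.2
  A: 0 + 1(182) = 182
  D: 0 + 2(82.82) = 165.6
  E: 0 + 1(82.82) = 82.82
Total out = 573.6 kmol/h; y_E = 82.82 / 573.6 = 0.1444.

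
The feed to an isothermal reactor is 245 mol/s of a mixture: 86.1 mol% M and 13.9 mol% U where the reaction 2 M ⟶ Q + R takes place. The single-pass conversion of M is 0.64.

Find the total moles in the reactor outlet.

245 mol/s

M reacted = 0.64 × 210.9 = 135 mol/s; ν_M = −2, so ξ = 135/2 = 67.5 mol/s.
Outlet amounts (n = n₀ + ν ξ):
  M: 210.9 − 2(67.5) = 75.94
  Q: 0 + 1(67.5) = 67.5
  R: 0 + 1(67.5) = 67.5
  U: 34.05 (inert)
Total out = 75.94 + 67.5 + 67.5 + 34.05 = 245 mol/s.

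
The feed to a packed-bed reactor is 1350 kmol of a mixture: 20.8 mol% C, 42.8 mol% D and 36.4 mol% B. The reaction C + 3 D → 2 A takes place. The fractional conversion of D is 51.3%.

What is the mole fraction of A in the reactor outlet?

D reacted = 0.513 × 577.8 = 296.4 kmol; ν_D = −3, so ξ = 296.4/3 = 98.8 kmol.
Outlet amounts (n = n₀ + ν ξ):
  C: 280.8 − 1(98.8) = 182
  D: 577.8 − 3(98.8) = 281.4
  A: 0 + 2(98.8) = 197.6
  B: 491.4 (inert)
Total out = 1152 kmol; y_A = 197.6 / 1152 = 0.1715.

0.171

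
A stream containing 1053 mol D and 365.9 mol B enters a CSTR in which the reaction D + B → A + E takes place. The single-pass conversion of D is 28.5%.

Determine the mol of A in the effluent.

D reacted = 0.285 × 1053 = 300.1 mol; ν_D = −1, so ξ = 300.1/1 = 300.1 mol.
Outlet amounts (n = n₀ + ν ξ):
  D: 1053 − 1(300.1) = 752.9
  B: 365.9 − 1(300.1) = 65.8
  A: 0 + 1(300.1) = 300.1
  E: 0 + 1(300.1) = 300.1

300 mol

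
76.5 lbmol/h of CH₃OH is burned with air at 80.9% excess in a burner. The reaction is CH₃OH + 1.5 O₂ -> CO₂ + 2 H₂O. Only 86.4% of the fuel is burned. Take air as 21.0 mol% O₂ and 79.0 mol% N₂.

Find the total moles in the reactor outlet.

Stoichiometric O₂ = 1.5 × 76.5 = 114.8 lbmol/h; O₂ fed = 114.8 × 1.809 = 207.6 lbmol/h.
N₂ fed = 207.6 × 79/21 = 780.9 lbmol/h.
Fuel reacted = 0.864 × 76.5 → ξ = 66.1 lbmol/h.
Outlet (n = n₀ + ν ξ):
  CH₃OH: 76.5 − 1(66.1) = 10.4
  O₂: 207.6 − 1.5(66.1) = 108.4
  N₂: 780.9 (inert)
  CO₂: 0 + 1(66.1) = 66.1
  H₂O: 0 + 2(66.1) = 132.2
Total out = 10.4 + 108.4 + 780.9 + 66.1 + 132.2 = 1098 lbmol/h.

1100 lbmol/h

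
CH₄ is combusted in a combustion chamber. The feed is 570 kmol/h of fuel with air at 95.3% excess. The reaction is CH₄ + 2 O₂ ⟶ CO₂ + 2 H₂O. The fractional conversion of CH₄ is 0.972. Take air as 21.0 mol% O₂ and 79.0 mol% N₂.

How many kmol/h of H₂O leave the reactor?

Stoichiometric O₂ = 2 × 570 = 1140 kmol/h; O₂ fed = 1140 × 1.953 = 2226 kmol/h.
N₂ fed = 2226 × 79/21 = 8376 kmol/h.
Fuel reacted = 0.972 × 570 → ξ = 554 kmol/h.
Outlet (n = n₀ + ν ξ):
  CH₄: 570 − 1(554) = 15.96
  O₂: 2226 − 2(554) = 1118
  N₂: 8376 (inert)
  CO₂: 0 + 1(554) = 554
  H₂O: 0 + 2(554) = 1108

1110 kmol/h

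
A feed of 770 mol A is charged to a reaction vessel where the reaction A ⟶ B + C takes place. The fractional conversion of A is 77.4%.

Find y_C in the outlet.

0.436

A reacted = 0.774 × 770 = 596 mol; ν_A = −1, so ξ = 596/1 = 596 mol.
Outlet amounts (n = n₀ + ν ξ):
  A: 770 − 1(596) = 174
  B: 0 + 1(596) = 596
  C: 0 + 1(596) = 596
Total out = 1366 mol; y_C = 596 / 1366 = 0.4363.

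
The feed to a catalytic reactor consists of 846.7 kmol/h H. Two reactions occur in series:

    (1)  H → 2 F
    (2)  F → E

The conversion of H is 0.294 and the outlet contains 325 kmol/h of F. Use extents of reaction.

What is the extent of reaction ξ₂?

Conversion of H: H consumed = 1ξ₁ = 0.294 × 846.7 → ξ₁ = 248.9 kmol/h.
F balance: n_F = 0 + 2ξ₁ − 1ξ₂ = 325 → ξ₂ = (2·248.9 − 325)/1 = 172.9 kmol/h.
Outlet amounts (n = n₀ + Σ ν·ξ):
  H: 846.7 − 1(248.9) = 597.8
  F: 0 + 2(248.9) − 1(172.9) = 325
  E: 0 + 1(172.9) = 172.9

ξ₂ = 173 kmol/h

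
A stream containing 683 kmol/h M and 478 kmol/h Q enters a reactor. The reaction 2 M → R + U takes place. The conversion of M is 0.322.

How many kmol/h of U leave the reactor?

110 kmol/h

M reacted = 0.322 × 683 = 219.9 kmol/h; ν_M = −2, so ξ = 219.9/2 = 110 kmol/h.
Outlet amounts (n = n₀ + ν ξ):
  M: 683 − 2(110) = 463.1
  R: 0 + 1(110) = 110
  U: 0 + 1(110) = 110
  Q: 478 (inert)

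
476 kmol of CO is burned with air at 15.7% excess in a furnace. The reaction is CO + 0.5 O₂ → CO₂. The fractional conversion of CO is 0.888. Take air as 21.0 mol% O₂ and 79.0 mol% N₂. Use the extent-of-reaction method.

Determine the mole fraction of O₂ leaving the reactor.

Stoichiometric O₂ = 0.5 × 476 = 238 kmol; O₂ fed = 238 × 1.157 = 275.4 kmol.
N₂ fed = 275.4 × 79/21 = 1036 kmol.
Fuel reacted = 0.888 × 476 → ξ = 422.7 kmol.
Outlet (n = n₀ + ν ξ):
  CO: 476 − 1(422.7) = 53.31
  O₂: 275.4 − 0.5(422.7) = 64.02
  N₂: 1036 (inert)
  CO₂: 0 + 1(422.7) = 422.7
Total out = 1576 kmol; y_O₂ = 64.02 / 1576 = 0.04063.

0.0406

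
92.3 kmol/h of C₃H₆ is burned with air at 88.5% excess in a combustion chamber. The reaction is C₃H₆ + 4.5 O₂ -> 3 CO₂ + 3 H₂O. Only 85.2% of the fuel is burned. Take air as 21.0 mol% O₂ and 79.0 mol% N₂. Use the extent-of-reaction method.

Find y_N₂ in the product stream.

0.763

Stoichiometric O₂ = 4.5 × 92.3 = 415.3 kmol/h; O₂ fed = 415.3 × 1.885 = 782.9 kmol/h.
N₂ fed = 782.9 × 79/21 = 2945 kmol/h.
Fuel reacted = 0.852 × 92.3 → ξ = 78.64 kmol/h.
Outlet (n = n₀ + ν ξ):
  C₃H₆: 92.3 − 1(78.64) = 13.66
  O₂: 782.9 − 4.5(78.64) = 429.1
  N₂: 2945 (inert)
  CO₂: 0 + 3(78.64) = 235.9
  H₂O: 0 + 3(78.64) = 235.9
Total out = 3860 kmol/h; y_N₂ = 2945 / 3860 = 0.7631.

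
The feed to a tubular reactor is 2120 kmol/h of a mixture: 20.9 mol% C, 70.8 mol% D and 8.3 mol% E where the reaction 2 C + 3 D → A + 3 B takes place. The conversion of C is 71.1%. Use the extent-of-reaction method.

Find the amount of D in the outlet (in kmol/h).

1030 kmol/h

C reacted = 0.711 × 443.1 = 315 kmol/h; ν_C = −2, so ξ = 315/2 = 157.5 kmol/h.
Outlet amounts (n = n₀ + ν ξ):
  C: 443.1 − 2(157.5) = 128.1
  D: 1501 − 3(157.5) = 1028
  A: 0 + 1(157.5) = 157.5
  B: 0 + 3(157.5) = 472.5
  E: 176 (inert)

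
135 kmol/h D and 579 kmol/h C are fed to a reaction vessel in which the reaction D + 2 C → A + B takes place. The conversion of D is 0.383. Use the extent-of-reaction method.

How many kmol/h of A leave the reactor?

D reacted = 0.383 × 135 = 51.7 kmol/h; ν_D = −1, so ξ = 51.7/1 = 51.7 kmol/h.
Outlet amounts (n = n₀ + ν ξ):
  D: 135 − 1(51.7) = 83.3
  C: 579 − 2(51.7) = 475.6
  A: 0 + 1(51.7) = 51.7
  B: 0 + 1(51.7) = 51.7

51.7 kmol/h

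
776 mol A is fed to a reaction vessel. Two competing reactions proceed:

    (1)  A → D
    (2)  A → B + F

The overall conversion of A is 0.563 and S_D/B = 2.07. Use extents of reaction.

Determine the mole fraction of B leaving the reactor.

Conversion of A: A consumed = 0.563 × 776 = 436.9 mol = 1ξ₁ + 1ξ₂.
Selectivity: 1ξ₁ / (1ξ₂) = 2.07 → ξ₁ = 2.07 ξ₂.
Substitute: (1·2.07 + 1) ξ₂ = 436.9 → ξ₂ = 142.3 mol, ξ₁ = 294.6 mol.
Outlet amounts (n = n₀ + Σ ν·ξ):
  A: 776 − 1(294.6) − 1(142.3) = 339.1
  D: 0 + 1(294.6) = 294.6
  B: 0 + 1(142.3) = 142.3
  F: 0 + 1(142.3) = 142.3
Total out = 918.3 mol; y_B = 142.3 / 918.3 = 0.155.

0.155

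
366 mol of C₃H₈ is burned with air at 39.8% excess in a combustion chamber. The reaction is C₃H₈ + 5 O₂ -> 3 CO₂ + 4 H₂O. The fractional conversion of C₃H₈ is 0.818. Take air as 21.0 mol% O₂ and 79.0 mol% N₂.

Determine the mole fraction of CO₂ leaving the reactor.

0.0699

Stoichiometric O₂ = 5 × 366 = 1830 mol; O₂ fed = 1830 × 1.398 = 2558 mol.
N₂ fed = 2558 × 79/21 = 9624 mol.
Fuel reacted = 0.818 × 366 → ξ = 299.4 mol.
Outlet (n = n₀ + ν ξ):
  C₃H₈: 366 − 1(299.4) = 66.61
  O₂: 2558 − 5(299.4) = 1061
  N₂: 9624 (inert)
  CO₂: 0 + 3(299.4) = 898.2
  H₂O: 0 + 4(299.4) = 1198
Total out = 12850 mol; y_CO₂ = 898.2 / 12850 = 0.06991.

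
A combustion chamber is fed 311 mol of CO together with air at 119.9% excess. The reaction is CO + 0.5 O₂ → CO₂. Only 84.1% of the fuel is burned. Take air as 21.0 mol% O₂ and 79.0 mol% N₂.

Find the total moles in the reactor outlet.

1810 mol

Stoichiometric O₂ = 0.5 × 311 = 155.5 mol; O₂ fed = 155.5 × 2.199 = 341.9 mol.
N₂ fed = 341.9 × 79/21 = 1286 mol.
Fuel reacted = 0.841 × 311 → ξ = 261.6 mol.
Outlet (n = n₀ + ν ξ):
  CO: 311 − 1(261.6) = 49.45
  O₂: 341.9 − 0.5(261.6) = 211.2
  N₂: 1286 (inert)
  CO₂: 0 + 1(261.6) = 261.6
Total out = 49.45 + 211.2 + 1286 + 261.6 = 1809 mol.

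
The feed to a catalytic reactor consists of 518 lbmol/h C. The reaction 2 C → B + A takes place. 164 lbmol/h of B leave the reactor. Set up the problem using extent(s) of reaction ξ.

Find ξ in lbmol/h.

For B: n = n₀ + 1ξ → 164 = 0 + 1ξ, giving ξ = 164 lbmol/h.
Outlet amounts (n = n₀ + ν ξ):
  C: 518 − 2(164) = 190
  B: 0 + 1(164) = 164
  A: 0 + 1(164) = 164

ξ = 164 lbmol/h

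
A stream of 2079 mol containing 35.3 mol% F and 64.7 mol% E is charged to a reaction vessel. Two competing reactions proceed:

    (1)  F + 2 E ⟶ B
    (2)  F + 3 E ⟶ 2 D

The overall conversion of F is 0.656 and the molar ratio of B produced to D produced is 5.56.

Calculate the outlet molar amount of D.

79.4 mol

Conversion of F: F consumed = 0.656 × 733.9 = 481.4 mol = 1ξ₁ + 1ξ₂.
Selectivity: 1ξ₁ / (2ξ₂) = 5.56 → ξ₁ = 11.12 ξ₂.
Substitute: (1·11.12 + 1) ξ₂ = 481.4 → ξ₂ = 39.72 mol, ξ₁ = 441.7 mol.
Outlet amounts (n = n₀ + Σ ν·ξ):
  F: 733.9 − 1(441.7) − 1(39.72) = 252.5
  E: 1345 − 2(441.7) − 3(39.72) = 342.5
  B: 0 + 1(441.7) = 441.7
  D: 0 + 2(39.72) = 79.44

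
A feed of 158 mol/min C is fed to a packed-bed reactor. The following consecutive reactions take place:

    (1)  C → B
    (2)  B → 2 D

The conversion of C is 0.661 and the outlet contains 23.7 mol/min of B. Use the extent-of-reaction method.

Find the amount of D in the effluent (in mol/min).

161 mol/min

Conversion of C: C consumed = 1ξ₁ = 0.661 × 158 → ξ₁ = 104.4 mol/min.
B balance: n_B = 0 + 1ξ₁ − 1ξ₂ = 23.7 → ξ₂ = (1·104.4 − 23.7)/1 = 80.74 mol/min.
Outlet amounts (n = n₀ + Σ ν·ξ):
  C: 158 − 1(104.4) = 53.56
  B: 0 + 1(104.4) − 1(80.74) = 23.7
  D: 0 + 2(80.74) = 161.5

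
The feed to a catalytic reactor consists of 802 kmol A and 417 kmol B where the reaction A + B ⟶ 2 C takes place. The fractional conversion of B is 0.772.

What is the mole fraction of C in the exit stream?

B reacted = 0.772 × 417 = 321.9 kmol; ν_B = −1, so ξ = 321.9/1 = 321.9 kmol.
Outlet amounts (n = n₀ + ν ξ):
  A: 802 − 1(321.9) = 480.1
  B: 417 − 1(321.9) = 95.08
  C: 0 + 2(321.9) = 643.8
Total out = 1219 kmol; y_C = 643.8 / 1219 = 0.5282.

0.528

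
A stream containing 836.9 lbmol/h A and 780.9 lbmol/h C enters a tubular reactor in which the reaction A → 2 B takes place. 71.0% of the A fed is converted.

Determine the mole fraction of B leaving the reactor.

A reacted = 0.71 × 836.9 = 594.2 lbmol/h; ν_A = −1, so ξ = 594.2/1 = 594.2 lbmol/h.
Outlet amounts (n = n₀ + ν ξ):
  A: 836.9 − 1(594.2) = 242.7
  B: 0 + 2(594.2) = 1188
  C: 780.9 (inert)
Total out = 2212 lbmol/h; y_B = 1188 / 2212 = 0.5373.

0.537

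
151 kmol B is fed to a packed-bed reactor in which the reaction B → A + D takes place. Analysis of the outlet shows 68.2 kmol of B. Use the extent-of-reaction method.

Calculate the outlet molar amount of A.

82.8 kmol

For B: n = n₀ − 1ξ → 68.2 = 151 − 1ξ, giving ξ = 82.8 kmol.
Outlet amounts (n = n₀ + ν ξ):
  B: 151 − 1(82.8) = 68.2
  A: 0 + 1(82.8) = 82.8
  D: 0 + 1(82.8) = 82.8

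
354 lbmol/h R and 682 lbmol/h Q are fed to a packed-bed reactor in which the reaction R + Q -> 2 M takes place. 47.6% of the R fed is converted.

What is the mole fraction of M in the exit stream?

0.325

R reacted = 0.476 × 354 = 168.5 lbmol/h; ν_R = −1, so ξ = 168.5/1 = 168.5 lbmol/h.
Outlet amounts (n = n₀ + ν ξ):
  R: 354 − 1(168.5) = 185.5
  Q: 682 − 1(168.5) = 513.5
  M: 0 + 2(168.5) = 337
Total out = 1036 lbmol/h; y_M = 337 / 1036 = 0.3253.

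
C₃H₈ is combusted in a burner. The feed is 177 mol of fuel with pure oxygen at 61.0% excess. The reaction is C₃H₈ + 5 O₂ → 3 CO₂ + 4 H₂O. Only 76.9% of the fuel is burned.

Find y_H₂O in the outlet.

0.313

Stoichiometric O₂ = 5 × 177 = 885 mol; O₂ fed = 885 × 1.610 = 1425 mol.
Fuel reacted = 0.769 × 177 → ξ = 136.1 mol.
Outlet (n = n₀ + ν ξ):
  C₃H₈: 177 − 1(136.1) = 40.89
  O₂: 1425 − 5(136.1) = 744.3
  CO₂: 0 + 3(136.1) = 408.3
  H₂O: 0 + 4(136.1) = 544.5
Total out = 1738 mol; y_H₂O = 544.5 / 1738 = 0.3133.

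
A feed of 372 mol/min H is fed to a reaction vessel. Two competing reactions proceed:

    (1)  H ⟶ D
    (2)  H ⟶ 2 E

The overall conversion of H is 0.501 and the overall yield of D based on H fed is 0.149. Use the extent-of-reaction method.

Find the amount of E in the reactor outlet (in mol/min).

Yield of D: 1ξ₁ / 372 = 0.149 → ξ₁ = 55.43 mol/min.
Conversion of H: 1ξ₁ + 1ξ₂ = 0.501 × 372 = 186.4 → ξ₂ = 130.9 mol/min.
Outlet amounts (n = n₀ + Σ ν·ξ):
  H: 372 − 1(55.43) − 1(130.9) = 185.6
  D: 0 + 1(55.43) = 55.43
  E: 0 + 2(130.9) = 261.9

262 mol/min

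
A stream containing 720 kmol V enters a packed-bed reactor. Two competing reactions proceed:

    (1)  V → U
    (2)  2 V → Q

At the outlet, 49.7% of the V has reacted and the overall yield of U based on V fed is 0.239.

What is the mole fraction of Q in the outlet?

0.148

Yield of U: 1ξ₁ / 720 = 0.239 → ξ₁ = 172.1 kmol.
Conversion of V: 1ξ₁ + 2ξ₂ = 0.497 × 720 = 357.8 → ξ₂ = 92.88 kmol.
Outlet amounts (n = n₀ + Σ ν·ξ):
  V: 720 − 1(172.1) − 2(92.88) = 362.2
  U: 0 + 1(172.1) = 172.1
  Q: 0 + 1(92.88) = 92.88
Total out = 627.1 kmol; y_Q = 92.88 / 627.1 = 0.1481.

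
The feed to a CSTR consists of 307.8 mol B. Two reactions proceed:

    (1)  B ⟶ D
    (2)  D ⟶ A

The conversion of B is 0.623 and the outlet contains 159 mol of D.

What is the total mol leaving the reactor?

308 mol

Conversion of B: B consumed = 1ξ₁ = 0.623 × 307.8 → ξ₁ = 191.8 mol.
D balance: n_D = 0 + 1ξ₁ − 1ξ₂ = 159 → ξ₂ = (1·191.8 − 159)/1 = 32.76 mol.
Outlet amounts (n = n₀ + Σ ν·ξ):
  B: 307.8 − 1(191.8) = 116
  D: 0 + 1(191.8) − 1(32.76) = 159
  A: 0 + 1(32.76) = 32.76
Total out = 116 + 159 + 32.76 = 307.8 mol.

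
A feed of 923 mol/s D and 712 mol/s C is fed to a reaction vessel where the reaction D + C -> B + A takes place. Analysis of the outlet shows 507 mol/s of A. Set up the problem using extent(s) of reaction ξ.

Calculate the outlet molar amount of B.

For A: n = n₀ + 1ξ → 507 = 0 + 1ξ, giving ξ = 507 mol/s.
Outlet amounts (n = n₀ + ν ξ):
  D: 923 − 1(507) = 416
  C: 712 − 1(507) = 205
  B: 0 + 1(507) = 507
  A: 0 + 1(507) = 507

507 mol/s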